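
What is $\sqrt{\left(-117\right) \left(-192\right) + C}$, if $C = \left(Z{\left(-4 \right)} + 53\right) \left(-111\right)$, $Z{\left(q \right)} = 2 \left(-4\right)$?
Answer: $3 \sqrt{1941} \approx 132.17$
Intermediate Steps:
$Z{\left(q \right)} = -8$
$C = -4995$ ($C = \left(-8 + 53\right) \left(-111\right) = 45 \left(-111\right) = -4995$)
$\sqrt{\left(-117\right) \left(-192\right) + C} = \sqrt{\left(-117\right) \left(-192\right) - 4995} = \sqrt{22464 - 4995} = \sqrt{17469} = 3 \sqrt{1941}$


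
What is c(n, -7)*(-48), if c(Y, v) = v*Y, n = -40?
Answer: -13440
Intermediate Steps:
c(Y, v) = Y*v
c(n, -7)*(-48) = -40*(-7)*(-48) = 280*(-48) = -13440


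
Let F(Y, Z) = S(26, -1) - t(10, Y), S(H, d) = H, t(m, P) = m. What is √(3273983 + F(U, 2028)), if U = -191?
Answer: √3273999 ≈ 1809.4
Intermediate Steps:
F(Y, Z) = 16 (F(Y, Z) = 26 - 1*10 = 26 - 10 = 16)
√(3273983 + F(U, 2028)) = √(3273983 + 16) = √3273999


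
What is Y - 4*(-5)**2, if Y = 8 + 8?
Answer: -84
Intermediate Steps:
Y = 16
Y - 4*(-5)**2 = 16 - 4*(-5)**2 = 16 - 4*25 = 16 - 100 = -84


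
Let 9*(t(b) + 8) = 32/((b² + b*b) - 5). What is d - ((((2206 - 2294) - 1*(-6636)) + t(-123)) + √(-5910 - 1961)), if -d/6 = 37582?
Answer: -63176976896/272277 - I*√7871 ≈ -2.3203e+5 - 88.719*I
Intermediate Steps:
d = -225492 (d = -6*37582 = -225492)
t(b) = -8 + 32/(9*(-5 + 2*b²)) (t(b) = -8 + (32/((b² + b*b) - 5))/9 = -8 + (32/((b² + b²) - 5))/9 = -8 + (32/(2*b² - 5))/9 = -8 + (32/(-5 + 2*b²))/9 = -8 + 32/(9*(-5 + 2*b²)))
d - ((((2206 - 2294) - 1*(-6636)) + t(-123)) + √(-5910 - 1961)) = -225492 - ((((2206 - 2294) - 1*(-6636)) + 8*(49 - 18*(-123)²)/(9*(-5 + 2*(-123)²))) + √(-5910 - 1961)) = -225492 - (((-88 + 6636) + 8*(49 - 18*15129)/(9*(-5 + 2*15129))) + √(-7871)) = -225492 - ((6548 + 8*(49 - 272322)/(9*(-5 + 30258))) + I*√7871) = -225492 - ((6548 + (8/9)*(-272273)/30253) + I*√7871) = -225492 - ((6548 + (8/9)*(1/30253)*(-272273)) + I*√7871) = -225492 - ((6548 - 2178184/272277) + I*√7871) = -225492 - (1780691612/272277 + I*√7871) = -225492 + (-1780691612/272277 - I*√7871) = -63176976896/272277 - I*√7871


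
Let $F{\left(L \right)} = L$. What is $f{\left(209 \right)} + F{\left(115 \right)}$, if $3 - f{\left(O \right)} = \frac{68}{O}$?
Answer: $\frac{24594}{209} \approx 117.67$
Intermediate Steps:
$f{\left(O \right)} = 3 - \frac{68}{O}$
$f{\left(209 \right)} + F{\left(115 \right)} = \left(3 - \frac{68}{209}\right) + 115 = \frac{559}{209} + 115 = \frac{24594}{209}$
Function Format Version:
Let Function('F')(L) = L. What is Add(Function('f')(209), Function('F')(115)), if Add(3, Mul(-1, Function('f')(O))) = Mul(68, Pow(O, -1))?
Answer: Rational(24594, 209) ≈ 117.67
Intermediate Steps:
Function('f')(O) = Add(3, Mul(-68, Pow(O, -1))) (Function('f')(O) = Add(3, Mul(-1, Mul(68, Pow(O, -1)))) = Add(3, Mul(-68, Pow(O, -1))))
Add(Function('f')(209), Function('F')(115)) = Add(Add(3, Mul(-68, Pow(209, -1))), 115) = Add(Add(3, Mul(-68, Rational(1, 209))), 115) = Add(Add(3, Rational(-68, 209)), 115) = Add(Rational(559, 209), 115) = Rational(24594, 209)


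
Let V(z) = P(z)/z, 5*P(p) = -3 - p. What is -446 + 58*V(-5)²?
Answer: -278518/625 ≈ -445.63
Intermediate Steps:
P(p) = -⅗ - p/5 (P(p) = (-3 - p)/5 = -⅗ - p/5)
V(z) = (-⅗ - z/5)/z
-446 + 58*V(-5)² = -446 + 58*((⅕)*(-3 - 1*(-5))/(-5))² = -446 + 58*((⅕)*(-⅕)*(-3 + 5))² = -446 + 58*((⅕)*(-⅕)*2)² = -446 + 58*(-2/25)² = -446 + 58*(4/625) = -446 + 232/625 = -278518/625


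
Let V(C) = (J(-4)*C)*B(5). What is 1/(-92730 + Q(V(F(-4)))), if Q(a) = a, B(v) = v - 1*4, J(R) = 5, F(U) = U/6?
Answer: -3/278200 ≈ -1.0784e-5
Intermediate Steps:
F(U) = U/6 (F(U) = U*(1/6) = U/6)
B(v) = -4 + v (B(v) = v - 4 = -4 + v)
V(C) = 5*C (V(C) = (5*C)*(-4 + 5) = (5*C)*1 = 5*C)
1/(-92730 + Q(V(F(-4)))) = 1/(-92730 + 5*((1/6)*(-4))) = 1/(-92730 + 5*(-2/3)) = 1/(-92730 - 10/3) = 1/(-278200/3) = -3/278200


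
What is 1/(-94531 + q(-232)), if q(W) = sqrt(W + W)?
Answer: -94531/8936110425 - 4*I*sqrt(29)/8936110425 ≈ -1.0579e-5 - 2.4105e-9*I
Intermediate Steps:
q(W) = sqrt(2)*sqrt(W) (q(W) = sqrt(2*W) = sqrt(2)*sqrt(W))
1/(-94531 + q(-232)) = 1/(-94531 + sqrt(2)*sqrt(-232)) = 1/(-94531 + sqrt(2)*(2*I*sqrt(58))) = 1/(-94531 + 4*I*sqrt(29))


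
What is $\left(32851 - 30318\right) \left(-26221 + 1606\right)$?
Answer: $-62349795$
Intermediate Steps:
$\left(32851 - 30318\right) \left(-26221 + 1606\right) = 2533 \left(-24615\right) = -62349795$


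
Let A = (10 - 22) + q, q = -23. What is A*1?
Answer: -35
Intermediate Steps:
A = -35 (A = (10 - 22) - 23 = -12 - 23 = -35)
A*1 = -35*1 = -35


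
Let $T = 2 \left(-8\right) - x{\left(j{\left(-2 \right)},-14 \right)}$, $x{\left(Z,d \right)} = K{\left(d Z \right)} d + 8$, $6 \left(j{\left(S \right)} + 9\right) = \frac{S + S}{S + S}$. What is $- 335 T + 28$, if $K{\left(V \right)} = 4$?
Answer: $-10692$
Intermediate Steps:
$j{\left(S \right)} = - \frac{53}{6}$ ($j{\left(S \right)} = -9 + \frac{\left(S + S\right) \frac{1}{S + S}}{6} = -9 + \frac{2 S \frac{1}{2 S}}{6} = -9 + \frac{1}{6} \cdot 1 = -9 + \frac{1}{6} = - \frac{53}{6}$)
$x{\left(Z,d \right)} = 8 + 4 d$ ($x{\left(Z,d \right)} = 4 d + 8 = 8 + 4 d$)
$T = 32$ ($T = 2 \left(-8\right) - \left(8 + 4 \left(-14\right)\right) = -16 - \left(8 - 56\right) = -16 - -48 = -16 + 48 = 32$)
$- 335 T + 28 = \left(-335\right) 32 + 28 = -10720 + 28 = -10692$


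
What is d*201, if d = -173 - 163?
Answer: -67536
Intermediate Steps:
d = -336
d*201 = -336*201 = -67536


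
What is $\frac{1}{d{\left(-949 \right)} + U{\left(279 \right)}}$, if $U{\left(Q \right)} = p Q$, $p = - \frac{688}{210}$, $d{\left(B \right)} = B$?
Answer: $- \frac{35}{65207} \approx -0.00053675$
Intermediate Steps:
$p = - \frac{344}{105}$ ($p = \left(-688\right) \frac{1}{210} = - \frac{344}{105} \approx -3.2762$)
$U{\left(Q \right)} = - \frac{344 Q}{105}$
$\frac{1}{d{\left(-949 \right)} + U{\left(279 \right)}} = \frac{1}{-949 - \frac{31992}{35}} = \frac{1}{- \frac{65207}{35}} = - \frac{35}{65207}$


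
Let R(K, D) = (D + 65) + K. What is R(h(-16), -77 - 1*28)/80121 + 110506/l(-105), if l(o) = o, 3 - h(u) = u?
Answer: -2951284477/2804235 ≈ -1052.4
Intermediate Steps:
h(u) = 3 - u
R(K, D) = 65 + D + K (R(K, D) = (65 + D) + K = 65 + D + K)
R(h(-16), -77 - 1*28)/80121 + 110506/l(-105) = (65 + (-77 - 1*28) + (3 - 1*(-16)))/80121 + 110506/(-105) = (65 + (-77 - 28) + (3 + 16))*(1/80121) + 110506*(-1/105) = (65 - 105 + 19)*(1/80121) - 110506/105 = -21*1/80121 - 110506/105 = -7/26707 - 110506/105 = -2951284477/2804235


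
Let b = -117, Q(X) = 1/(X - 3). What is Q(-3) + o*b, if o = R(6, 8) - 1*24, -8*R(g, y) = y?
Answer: 17549/6 ≈ 2924.8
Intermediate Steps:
R(g, y) = -y/8
Q(X) = 1/(-3 + X)
o = -25 (o = -⅛*8 - 1*24 = -1 - 24 = -25)
Q(-3) + o*b = 1/(-3 - 3) - 25*(-117) = 1/(-6) + 2925 = -⅙ + 2925 = 17549/6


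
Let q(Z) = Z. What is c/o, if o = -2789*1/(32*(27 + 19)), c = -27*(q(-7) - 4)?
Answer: -437184/2789 ≈ -156.75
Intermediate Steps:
c = 297 (c = -27*(-7 - 4) = -27*(-11) = 297)
o = -2789/1472 (o = -2789/(46*32) = -2789/1472 ≈ -1.8947)
c/o = 297/(-2789/1472) = 297*(-1472/2789) = -437184/2789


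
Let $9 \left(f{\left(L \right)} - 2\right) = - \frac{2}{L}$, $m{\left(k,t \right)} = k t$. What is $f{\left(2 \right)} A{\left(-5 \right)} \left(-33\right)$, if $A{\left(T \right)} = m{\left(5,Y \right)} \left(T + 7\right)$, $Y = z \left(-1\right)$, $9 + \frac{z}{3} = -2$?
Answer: $-20570$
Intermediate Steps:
$z = -33$ ($z = -27 + 3 \left(-2\right) = -27 - 6 = -33$)
$Y = 33$ ($Y = \left(-33\right) \left(-1\right) = 33$)
$f{\left(L \right)} = 2 - \frac{2}{9 L}$ ($f{\left(L \right)} = 2 + \frac{\left(-2\right) \frac{1}{L}}{9} = 2 - \frac{2}{9 L}$)
$A{\left(T \right)} = 1155 + 165 T$ ($A{\left(T \right)} = 5 \cdot 33 \left(T + 7\right) = 165 \left(7 + T\right) = 1155 + 165 T$)
$f{\left(2 \right)} A{\left(-5 \right)} \left(-33\right) = \left(2 - \frac{2}{9 \cdot 2}\right) \left(1155 + 165 \left(-5\right)\right) \left(-33\right) = \left(2 - \frac{1}{9}\right) \left(1155 - 825\right) \left(-33\right) = \left(2 - \frac{1}{9}\right) 330 \left(-33\right) = \frac{17}{9} \cdot 330 \left(-33\right) = \frac{1870}{3} \left(-33\right) = -20570$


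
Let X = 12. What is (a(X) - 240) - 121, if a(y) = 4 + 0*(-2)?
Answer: -357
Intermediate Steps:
a(y) = 4 (a(y) = 4 + 0 = 4)
(a(X) - 240) - 121 = (4 - 240) - 121 = -236 - 121 = -357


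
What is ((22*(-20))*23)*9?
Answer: -91080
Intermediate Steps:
((22*(-20))*23)*9 = -440*23*9 = -10120*9 = -91080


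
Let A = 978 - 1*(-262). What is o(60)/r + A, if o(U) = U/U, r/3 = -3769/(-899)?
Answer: 14021579/11307 ≈ 1240.1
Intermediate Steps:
r = 11307/899 (r = 3*(-3769/(-899)) = 3*(-3769*(-1/899)) = 3*(3769/899) = 11307/899 ≈ 12.577)
A = 1240 (A = 978 + 262 = 1240)
o(U) = 1
o(60)/r + A = 1/(11307/899) + 1240 = 1*(899/11307) + 1240 = 899/11307 + 1240 = 14021579/11307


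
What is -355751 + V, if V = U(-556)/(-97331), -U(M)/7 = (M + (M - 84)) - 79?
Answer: -34625609506/97331 ≈ -3.5575e+5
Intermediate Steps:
U(M) = 1141 - 14*M (U(M) = -7*((M + (M - 84)) - 79) = -7*((M + (-84 + M)) - 79) = -7*((-84 + 2*M) - 79) = -7*(-163 + 2*M) = 1141 - 14*M)
V = -8925/97331 (V = (1141 - 14*(-556))/(-97331) = (1141 + 7784)*(-1/97331) = 8925*(-1/97331) = -8925/97331 ≈ -0.091697)
-355751 + V = -355751 - 8925/97331 = -34625609506/97331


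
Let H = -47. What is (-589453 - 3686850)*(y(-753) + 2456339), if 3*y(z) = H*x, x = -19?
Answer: -31515968242730/3 ≈ -1.0505e+13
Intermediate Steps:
y(z) = 893/3 (y(z) = (-47*(-19))/3 = (1/3)*893 = 893/3)
(-589453 - 3686850)*(y(-753) + 2456339) = (-589453 - 3686850)*(893/3 + 2456339) = -4276303*7369910/3 = -31515968242730/3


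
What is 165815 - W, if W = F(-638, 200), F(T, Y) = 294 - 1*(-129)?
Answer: 165392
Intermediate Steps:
F(T, Y) = 423 (F(T, Y) = 294 + 129 = 423)
W = 423
165815 - W = 165815 - 1*423 = 165815 - 423 = 165392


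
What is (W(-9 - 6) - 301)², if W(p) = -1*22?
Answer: 104329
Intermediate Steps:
W(p) = -22
(W(-9 - 6) - 301)² = (-22 - 301)² = (-323)² = 104329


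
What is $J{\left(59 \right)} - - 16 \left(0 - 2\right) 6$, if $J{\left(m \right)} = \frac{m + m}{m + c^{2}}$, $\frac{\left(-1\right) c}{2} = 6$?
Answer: $- \frac{38858}{203} \approx -191.42$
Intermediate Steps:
$c = -12$ ($c = \left(-2\right) 6 = -12$)
$J{\left(m \right)} = \frac{2 m}{144 + m}$ ($J{\left(m \right)} = \frac{m + m}{m + \left(-12\right)^{2}} = \frac{2 m}{m + 144} = \frac{2 m}{144 + m}$)
$J{\left(59 \right)} - - 16 \left(0 - 2\right) 6 = 2 \cdot 59 \frac{1}{144 + 59} - - 16 \left(0 - 2\right) 6 = 2 \cdot 59 \cdot \frac{1}{203} - - 16 \left(0 - 2\right) 6 = 2 \cdot 59 \cdot \frac{1}{203} - \left(-16\right) \left(-2\right) 6 = \frac{118}{203} - 32 \cdot 6 = \frac{118}{203} - 192 = - \frac{38858}{203}$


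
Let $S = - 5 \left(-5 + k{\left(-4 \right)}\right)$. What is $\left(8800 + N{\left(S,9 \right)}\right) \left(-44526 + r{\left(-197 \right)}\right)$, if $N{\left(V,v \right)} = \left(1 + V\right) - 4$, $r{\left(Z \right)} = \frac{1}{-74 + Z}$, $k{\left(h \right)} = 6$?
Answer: $- \frac{106089081224}{271} \approx -3.9147 \cdot 10^{8}$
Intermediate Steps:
$S = -5$ ($S = - 5 \left(-5 + 6\right) = \left(-5\right) 1 = -5$)
$N{\left(V,v \right)} = -3 + V$
$\left(8800 + N{\left(S,9 \right)}\right) \left(-44526 + r{\left(-197 \right)}\right) = \left(8800 - 8\right) \left(-44526 + \frac{1}{-74 - 197}\right) = \left(8800 - 8\right) \left(-44526 + \frac{1}{-271}\right) = 8792 \left(-44526 - \frac{1}{271}\right) = 8792 \left(- \frac{12066547}{271}\right) = - \frac{106089081224}{271}$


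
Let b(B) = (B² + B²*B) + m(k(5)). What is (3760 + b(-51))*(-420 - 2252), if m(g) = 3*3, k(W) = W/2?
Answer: 337422832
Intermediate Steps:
k(W) = W/2 (k(W) = W*(½) = W/2)
m(g) = 9
b(B) = 9 + B² + B³ (b(B) = (B² + B²*B) + 9 = (B² + B³) + 9 = 9 + B² + B³)
(3760 + b(-51))*(-420 - 2252) = (3760 + (9 + (-51)² + (-51)³))*(-420 - 2252) = (3760 + (9 + 2601 - 132651))*(-2672) = (3760 - 130041)*(-2672) = -126281*(-2672) = 337422832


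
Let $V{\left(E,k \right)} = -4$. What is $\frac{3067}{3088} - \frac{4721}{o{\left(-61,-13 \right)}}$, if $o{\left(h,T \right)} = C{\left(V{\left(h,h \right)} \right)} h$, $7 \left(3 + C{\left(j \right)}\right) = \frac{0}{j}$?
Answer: $- \frac{14017187}{565104} \approx -24.805$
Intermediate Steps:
$C{\left(j \right)} = -3$ ($C{\left(j \right)} = -3 + \frac{0 \frac{1}{j}}{7} = -3 + \frac{1}{7} \cdot 0 = -3 + 0 = -3$)
$o{\left(h,T \right)} = - 3 h$
$\frac{3067}{3088} - \frac{4721}{o{\left(-61,-13 \right)}} = \frac{3067}{3088} - \frac{4721}{\left(-3\right) \left(-61\right)} = 3067 \cdot \frac{1}{3088} - \frac{4721}{183} = \frac{3067}{3088} - \frac{4721}{183} = - \frac{14017187}{565104}$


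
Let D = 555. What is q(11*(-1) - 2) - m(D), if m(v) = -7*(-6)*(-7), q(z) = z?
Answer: 281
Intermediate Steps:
m(v) = -294 (m(v) = 42*(-7) = -294)
q(11*(-1) - 2) - m(D) = (11*(-1) - 2) - 1*(-294) = (-11 - 2) + 294 = -13 + 294 = 281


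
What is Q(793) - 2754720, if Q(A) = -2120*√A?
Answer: -2754720 - 2120*√793 ≈ -2.8144e+6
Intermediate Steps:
Q(793) - 2754720 = -2120*√793 - 2754720 = -2754720 - 2120*√793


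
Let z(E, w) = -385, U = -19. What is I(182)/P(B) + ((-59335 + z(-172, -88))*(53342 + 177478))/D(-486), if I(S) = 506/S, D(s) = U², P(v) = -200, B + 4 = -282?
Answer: -250879181371333/6570200 ≈ -3.8184e+7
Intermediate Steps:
B = -286 (B = -4 - 282 = -286)
D(s) = 361 (D(s) = (-19)² = 361)
I(182)/P(B) + ((-59335 + z(-172, -88))*(53342 + 177478))/D(-486) = (506/182)/(-200) + ((-59335 - 385)*(53342 + 177478))/361 = (506*(1/182))*(-1/200) - 59720*230820*(1/361) = (253/91)*(-1/200) - 13784570400*1/361 = -253/18200 - 13784570400/361 = -250879181371333/6570200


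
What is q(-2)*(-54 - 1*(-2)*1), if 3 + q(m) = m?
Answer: 260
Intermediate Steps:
q(m) = -3 + m
q(-2)*(-54 - 1*(-2)*1) = (-3 - 2)*(-54 - 1*(-2)*1) = -5*(-54 + 2*1) = -5*(-54 + 2) = -5*(-52) = 260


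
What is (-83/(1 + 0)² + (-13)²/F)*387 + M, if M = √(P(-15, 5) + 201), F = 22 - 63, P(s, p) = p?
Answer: -1382364/41 + √206 ≈ -33702.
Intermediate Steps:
F = -41
M = √206 (M = √(5 + 201) = √206 ≈ 14.353)
(-83/(1 + 0)² + (-13)²/F)*387 + M = (-83/(1 + 0)² + (-13)²/(-41))*387 + √206 = (-83/(1²) + 169*(-1/41))*387 + √206 = (-83/1 - 169/41)*387 + √206 = (-83*1 - 169/41)*387 + √206 = (-83 - 169/41)*387 + √206 = -3572/41*387 + √206 = -1382364/41 + √206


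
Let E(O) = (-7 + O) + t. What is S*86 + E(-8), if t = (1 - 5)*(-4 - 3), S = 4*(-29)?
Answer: -9963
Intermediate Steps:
S = -116
t = 28 (t = -4*(-7) = 28)
E(O) = 21 + O (E(O) = (-7 + O) + 28 = 21 + O)
S*86 + E(-8) = -116*86 + (21 - 8) = -9976 + 13 = -9963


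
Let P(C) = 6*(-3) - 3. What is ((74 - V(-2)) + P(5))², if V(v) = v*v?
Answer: 2401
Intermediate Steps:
V(v) = v²
P(C) = -21 (P(C) = -18 - 3 = -21)
((74 - V(-2)) + P(5))² = ((74 - 1*(-2)²) - 21)² = ((74 - 1*4) - 21)² = ((74 - 4) - 21)² = (70 - 21)² = 49² = 2401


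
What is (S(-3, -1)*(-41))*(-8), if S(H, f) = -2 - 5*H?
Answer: 4264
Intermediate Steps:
S(H, f) = -2 - 5*H
(S(-3, -1)*(-41))*(-8) = ((-2 - 5*(-3))*(-41))*(-8) = ((-2 + 15)*(-41))*(-8) = (13*(-41))*(-8) = -533*(-8) = 4264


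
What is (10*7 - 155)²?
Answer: 7225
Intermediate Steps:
(10*7 - 155)² = (70 - 155)² = (-85)² = 7225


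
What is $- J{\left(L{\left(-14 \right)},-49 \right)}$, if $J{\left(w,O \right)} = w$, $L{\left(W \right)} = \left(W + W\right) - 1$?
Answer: $29$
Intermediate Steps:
$L{\left(W \right)} = -1 + 2 W$ ($L{\left(W \right)} = 2 W - 1 = -1 + 2 W$)
$- J{\left(L{\left(-14 \right)},-49 \right)} = - (-1 + 2 \left(-14\right)) = - (-1 - 28) = \left(-1\right) \left(-29\right) = 29$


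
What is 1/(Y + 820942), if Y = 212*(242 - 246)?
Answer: 1/820094 ≈ 1.2194e-6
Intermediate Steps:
Y = -848 (Y = 212*(-4) = -848)
1/(Y + 820942) = 1/(-848 + 820942) = 1/820094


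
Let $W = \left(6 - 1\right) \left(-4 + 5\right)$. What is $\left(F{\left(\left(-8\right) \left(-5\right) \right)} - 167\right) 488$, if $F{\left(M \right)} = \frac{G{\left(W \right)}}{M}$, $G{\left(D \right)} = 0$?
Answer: $-81496$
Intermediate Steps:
$W = 5$ ($W = 5 \cdot 1 = 5$)
$F{\left(M \right)} = 0$ ($F{\left(M \right)} = \frac{0}{M} = 0$)
$\left(F{\left(\left(-8\right) \left(-5\right) \right)} - 167\right) 488 = \left(0 - 167\right) 488 = \left(-167\right) 488 = -81496$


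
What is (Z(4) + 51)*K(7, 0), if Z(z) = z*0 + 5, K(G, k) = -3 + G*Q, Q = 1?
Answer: 224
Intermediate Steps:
K(G, k) = -3 + G (K(G, k) = -3 + G*1 = -3 + G)
Z(z) = 5 (Z(z) = 0 + 5 = 5)
(Z(4) + 51)*K(7, 0) = (5 + 51)*(-3 + 7) = 56*4 = 224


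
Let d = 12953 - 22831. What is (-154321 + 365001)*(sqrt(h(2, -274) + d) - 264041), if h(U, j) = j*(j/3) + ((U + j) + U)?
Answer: -55628157880 + 421360*sqrt(33474)/3 ≈ -5.5602e+10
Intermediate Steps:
d = -9878
h(U, j) = j + 2*U + j**2/3 (h(U, j) = j*(j*(1/3)) + (j + 2*U) = j*(j/3) + (j + 2*U) = j**2/3 + (j + 2*U) = j + 2*U + j**2/3)
(-154321 + 365001)*(sqrt(h(2, -274) + d) - 264041) = (-154321 + 365001)*(sqrt((-274 + 2*2 + (1/3)*(-274)**2) - 9878) - 264041) = 210680*(sqrt((-274 + 4 + (1/3)*75076) - 9878) - 264041) = 210680*(sqrt((-274 + 4 + 75076/3) - 9878) - 264041) = 210680*(sqrt(74266/3 - 9878) - 264041) = 210680*(sqrt(44632/3) - 264041) = 210680*(2*sqrt(33474)/3 - 264041) = 210680*(-264041 + 2*sqrt(33474)/3) = -55628157880 + 421360*sqrt(33474)/3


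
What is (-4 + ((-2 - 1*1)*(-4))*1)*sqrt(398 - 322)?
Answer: 16*sqrt(19) ≈ 69.742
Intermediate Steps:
(-4 + ((-2 - 1*1)*(-4))*1)*sqrt(398 - 322) = (-4 + ((-2 - 1)*(-4))*1)*sqrt(76) = (-4 - 3*(-4)*1)*(2*sqrt(19)) = (-4 + 12*1)*(2*sqrt(19)) = (-4 + 12)*(2*sqrt(19)) = 8*(2*sqrt(19)) = 16*sqrt(19)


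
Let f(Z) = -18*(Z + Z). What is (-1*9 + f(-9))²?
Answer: 99225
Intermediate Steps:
f(Z) = -36*Z
(-1*9 + f(-9))² = (-1*9 - 36*(-9))² = (-9 + 324)² = 315² = 99225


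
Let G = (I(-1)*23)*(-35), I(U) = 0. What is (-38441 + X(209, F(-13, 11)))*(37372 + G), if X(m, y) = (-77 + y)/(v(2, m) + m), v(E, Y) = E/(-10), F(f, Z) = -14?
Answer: -374961301637/261 ≈ -1.4366e+9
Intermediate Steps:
v(E, Y) = -E/10 (v(E, Y) = E*(-⅒) = -E/10)
X(m, y) = (-77 + y)/(-⅕ + m) (X(m, y) = (-77 + y)/(-⅒*2 + m) = (-77 + y)/(-⅕ + m))
G = 0 (G = (0*23)*(-35) = 0*(-35) = 0)
(-38441 + X(209, F(-13, 11)))*(37372 + G) = (-38441 + 5*(-77 - 14)/(-1 + 5*209))*(37372 + 0) = (-38441 + 5*(-91)/(-1 + 1045))*37372 = (-38441 + 5*(-91)/1044)*37372 = (-38441 + 5*(1/1044)*(-91))*37372 = (-38441 - 455/1044)*37372 = -40132859/1044*37372 = -374961301637/261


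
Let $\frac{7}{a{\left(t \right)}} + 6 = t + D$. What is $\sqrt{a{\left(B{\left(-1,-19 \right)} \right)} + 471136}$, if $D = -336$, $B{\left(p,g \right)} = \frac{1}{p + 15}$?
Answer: $\frac{\sqrt{10796254820058}}{4787} \approx 686.39$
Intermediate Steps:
$B{\left(p,g \right)} = \frac{1}{15 + p}$
$a{\left(t \right)} = \frac{7}{-342 + t}$ ($a{\left(t \right)} = \frac{7}{-6 + \left(t - 336\right)} = \frac{7}{-6 + \left(-336 + t\right)} = \frac{7}{-342 + t}$)
$\sqrt{a{\left(B{\left(-1,-19 \right)} \right)} + 471136} = \sqrt{\frac{7}{-342 + \frac{1}{15 - 1}} + 471136} = \sqrt{\frac{7}{-342 + \frac{1}{14}} + 471136} = \sqrt{\frac{7}{- \frac{4787}{14}} + 471136} = \sqrt{7 \left(- \frac{14}{4787}\right) + 471136} = \sqrt{- \frac{98}{4787} + 471136} = \sqrt{\frac{2255327934}{4787}} = \frac{\sqrt{10796254820058}}{4787}$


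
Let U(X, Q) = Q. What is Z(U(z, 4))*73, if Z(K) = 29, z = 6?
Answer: 2117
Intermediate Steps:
Z(U(z, 4))*73 = 29*73 = 2117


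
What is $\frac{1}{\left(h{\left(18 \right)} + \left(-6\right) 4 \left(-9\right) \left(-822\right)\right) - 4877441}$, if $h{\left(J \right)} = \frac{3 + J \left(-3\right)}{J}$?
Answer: $- \frac{6}{30329975} \approx -1.9782 \cdot 10^{-7}$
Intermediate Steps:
$h{\left(J \right)} = \frac{3 - 3 J}{J}$
$\frac{1}{\left(h{\left(18 \right)} + \left(-6\right) 4 \left(-9\right) \left(-822\right)\right) - 4877441} = \frac{1}{\left(\left(-3 + \frac{3}{18}\right) + \left(-6\right) 4 \left(-9\right) \left(-822\right)\right) - 4877441} = \frac{1}{\left(\left(-3 + 3 \cdot \frac{1}{18}\right) + \left(-24\right) \left(-9\right) \left(-822\right)\right) - 4877441} = \frac{1}{\left(\left(-3 + \frac{1}{6}\right) + 216 \left(-822\right)\right) - 4877441} = \frac{1}{\left(- \frac{17}{6} - 177552\right) - 4877441} = \frac{1}{- \frac{1065329}{6} - 4877441} = \frac{1}{- \frac{30329975}{6}} = - \frac{6}{30329975}$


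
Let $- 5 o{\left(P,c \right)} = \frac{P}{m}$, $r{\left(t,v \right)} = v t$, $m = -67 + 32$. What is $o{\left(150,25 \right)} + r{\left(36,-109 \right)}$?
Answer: $- \frac{27462}{7} \approx -3923.1$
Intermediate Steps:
$m = -35$
$r{\left(t,v \right)} = t v$
$o{\left(P,c \right)} = \frac{P}{175}$ ($o{\left(P,c \right)} = - \frac{P \frac{1}{-35}}{5} = - \frac{P \left(- \frac{1}{35}\right)}{5} = - \frac{\left(- \frac{1}{35}\right) P}{5} = \frac{P}{175}$)
$o{\left(150,25 \right)} + r{\left(36,-109 \right)} = \frac{1}{175} \cdot 150 + 36 \left(-109\right) = \frac{6}{7} - 3924 = - \frac{27462}{7}$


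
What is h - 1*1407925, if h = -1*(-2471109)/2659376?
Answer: -3744199483691/2659376 ≈ -1.4079e+6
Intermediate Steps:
h = 2471109/2659376 (h = 2471109*(1/2659376) = 2471109/2659376 ≈ 0.92921)
h - 1*1407925 = 2471109/2659376 - 1*1407925 = 2471109/2659376 - 1407925 = -3744199483691/2659376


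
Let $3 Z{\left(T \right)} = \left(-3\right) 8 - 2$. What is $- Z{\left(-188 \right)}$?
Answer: $\frac{26}{3} \approx 8.6667$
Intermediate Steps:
$Z{\left(T \right)} = - \frac{26}{3}$ ($Z{\left(T \right)} = \frac{\left(-3\right) 8 - 2}{3} = \frac{-24 - 2}{3} = \frac{1}{3} \left(-26\right) = - \frac{26}{3}$)
$- Z{\left(-188 \right)} = \left(-1\right) \left(- \frac{26}{3}\right) = \frac{26}{3}$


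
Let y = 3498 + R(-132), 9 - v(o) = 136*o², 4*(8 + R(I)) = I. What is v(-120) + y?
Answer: -1954934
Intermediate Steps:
R(I) = -8 + I/4
v(o) = 9 - 136*o²
y = 3457 (y = 3498 + (-8 + (¼)*(-132)) = 3498 + (-8 - 33) = 3498 - 41 = 3457)
v(-120) + y = (9 - 136*(-120)²) + 3457 = (9 - 136*14400) + 3457 = (9 - 1958400) + 3457 = -1958391 + 3457 = -1954934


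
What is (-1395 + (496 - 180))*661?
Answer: -713219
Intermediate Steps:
(-1395 + (496 - 180))*661 = (-1395 + 316)*661 = -1079*661 = -713219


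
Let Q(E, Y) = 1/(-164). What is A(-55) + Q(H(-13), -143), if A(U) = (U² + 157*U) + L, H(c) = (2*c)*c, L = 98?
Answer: -903969/164 ≈ -5512.0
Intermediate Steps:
H(c) = 2*c²
Q(E, Y) = -1/164
A(U) = 98 + U² + 157*U (A(U) = (U² + 157*U) + 98 = 98 + U² + 157*U)
A(-55) + Q(H(-13), -143) = (98 + (-55)² + 157*(-55)) - 1/164 = (98 + 3025 - 8635) - 1/164 = -5512 - 1/164 = -903969/164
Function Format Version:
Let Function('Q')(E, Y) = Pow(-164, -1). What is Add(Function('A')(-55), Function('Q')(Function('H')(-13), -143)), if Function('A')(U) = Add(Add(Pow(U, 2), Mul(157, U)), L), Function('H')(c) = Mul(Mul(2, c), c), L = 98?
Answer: Rational(-903969, 164) ≈ -5512.0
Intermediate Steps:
Function('H')(c) = Mul(2, Pow(c, 2))
Function('Q')(E, Y) = Rational(-1, 164)
Function('A')(U) = Add(98, Pow(U, 2), Mul(157, U)) (Function('A')(U) = Add(Add(Pow(U, 2), Mul(157, U)), 98) = Add(98, Pow(U, 2), Mul(157, U)))
Add(Function('A')(-55), Function('Q')(Function('H')(-13), -143)) = Add(Add(98, Pow(-55, 2), Mul(157, -55)), Rational(-1, 164)) = Add(Add(98, 3025, -8635), Rational(-1, 164)) = Add(-5512, Rational(-1, 164)) = Rational(-903969, 164)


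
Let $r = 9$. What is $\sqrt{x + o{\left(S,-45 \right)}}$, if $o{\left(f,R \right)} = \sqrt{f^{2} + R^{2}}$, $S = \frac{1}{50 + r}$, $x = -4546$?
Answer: $\frac{\sqrt{-15824626 + 59 \sqrt{7049026}}}{59} \approx 67.089 i$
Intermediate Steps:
$S = \frac{1}{59}$ ($S = \frac{1}{50 + 9} = \frac{1}{59} \approx 0.016949$)
$o{\left(f,R \right)} = \sqrt{R^{2} + f^{2}}$
$\sqrt{x + o{\left(S,-45 \right)}} = \sqrt{-4546 + \sqrt{\left(-45\right)^{2} + \left(\frac{1}{59}\right)^{2}}} = \sqrt{-4546 + \sqrt{2025 + \frac{1}{3481}}} = \sqrt{-4546 + \sqrt{\frac{7049026}{3481}}} = \sqrt{-4546 + \frac{\sqrt{7049026}}{59}}$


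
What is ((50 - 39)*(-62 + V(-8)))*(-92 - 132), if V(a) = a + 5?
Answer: 160160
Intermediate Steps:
V(a) = 5 + a
((50 - 39)*(-62 + V(-8)))*(-92 - 132) = ((50 - 39)*(-62 + (5 - 8)))*(-92 - 132) = (11*(-62 - 3))*(-224) = (11*(-65))*(-224) = -715*(-224) = 160160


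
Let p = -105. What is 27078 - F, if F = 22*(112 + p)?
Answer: 26924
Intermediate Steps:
F = 154 (F = 22*(112 - 105) = 22*7 = 154)
27078 - F = 27078 - 1*154 = 27078 - 154 = 26924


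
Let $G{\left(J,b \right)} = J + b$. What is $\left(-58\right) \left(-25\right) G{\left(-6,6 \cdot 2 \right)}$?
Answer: $8700$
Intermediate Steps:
$\left(-58\right) \left(-25\right) G{\left(-6,6 \cdot 2 \right)} = \left(-58\right) \left(-25\right) \left(-6 + 6 \cdot 2\right) = 1450 \left(-6 + 12\right) = 1450 \cdot 6 = 8700$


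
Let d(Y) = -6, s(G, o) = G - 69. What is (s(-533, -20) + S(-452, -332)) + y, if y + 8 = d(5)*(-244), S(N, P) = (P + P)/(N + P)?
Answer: 83775/98 ≈ 854.85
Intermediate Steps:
s(G, o) = -69 + G
S(N, P) = 2*P/(N + P) (S(N, P) = (2*P)/(N + P) = 2*P/(N + P))
y = 1456 (y = -8 - 6*(-244) = -8 + 1464 = 1456)
(s(-533, -20) + S(-452, -332)) + y = ((-69 - 533) + 2*(-332)/(-452 - 332)) + 1456 = (-602 + 2*(-332)/(-784)) + 1456 = (-602 + 2*(-332)*(-1/784)) + 1456 = (-602 + 83/98) + 1456 = -58913/98 + 1456 = 83775/98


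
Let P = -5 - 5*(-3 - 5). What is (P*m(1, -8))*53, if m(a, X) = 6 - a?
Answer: 9275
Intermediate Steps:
P = 35 (P = -5 - 5*(-8) = -5 + 40 = 35)
(P*m(1, -8))*53 = (35*(6 - 1*1))*53 = (35*(6 - 1))*53 = (35*5)*53 = 175*53 = 9275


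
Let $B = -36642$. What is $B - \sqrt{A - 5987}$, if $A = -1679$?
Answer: $-36642 - i \sqrt{7666} \approx -36642.0 - 87.556 i$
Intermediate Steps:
$B - \sqrt{A - 5987} = -36642 - \sqrt{-1679 - 5987} = -36642 - \sqrt{-7666} = -36642 - i \sqrt{7666}$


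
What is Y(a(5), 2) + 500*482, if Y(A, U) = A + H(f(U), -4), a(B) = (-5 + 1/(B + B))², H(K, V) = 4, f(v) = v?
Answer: 24102801/100 ≈ 2.4103e+5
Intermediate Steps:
a(B) = (-5 + 1/(2*B))²
Y(A, U) = 4 + A (Y(A, U) = A + 4 = 4 + A)
Y(a(5), 2) + 500*482 = (4 + (¼)*(-1 + 10*5)²/5²) + 500*482 = (4 + (¼)*(1/25)*(-1 + 50)²) + 241000 = (4 + (¼)*(1/25)*49²) + 241000 = (4 + (¼)*(1/25)*2401) + 241000 = (4 + 2401/100) + 241000 = 2801/100 + 241000 = 24102801/100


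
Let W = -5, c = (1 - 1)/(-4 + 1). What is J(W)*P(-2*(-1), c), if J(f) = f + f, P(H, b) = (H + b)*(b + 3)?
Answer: -60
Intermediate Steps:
c = 0 (c = 0/(-3) = 0*(-⅓) = 0)
P(H, b) = (3 + b)*(H + b) (P(H, b) = (H + b)*(3 + b) = (3 + b)*(H + b))
J(f) = 2*f
J(W)*P(-2*(-1), c) = (2*(-5))*(0² + 3*(-2*(-1)) + 3*0 - 2*(-1)*0) = -10*(0 + 3*2 + 0 + 2*0) = -10*(0 + 6 + 0 + 0) = -10*6 = -60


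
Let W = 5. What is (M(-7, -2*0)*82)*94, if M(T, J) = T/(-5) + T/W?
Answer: 0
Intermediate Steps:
M(T, J) = 0 (M(T, J) = T/(-5) + T/5 = T*(-⅕) + T*(⅕) = -T/5 + T/5 = 0)
(M(-7, -2*0)*82)*94 = (0*82)*94 = 0*94 = 0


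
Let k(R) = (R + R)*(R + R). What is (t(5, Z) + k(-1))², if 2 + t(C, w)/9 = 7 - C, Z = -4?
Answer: 16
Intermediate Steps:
k(R) = 4*R² (k(R) = (2*R)*(2*R) = 4*R²)
t(C, w) = 45 - 9*C (t(C, w) = -18 + 9*(7 - C) = -18 + (63 - 9*C) = 45 - 9*C)
(t(5, Z) + k(-1))² = ((45 - 9*5) + 4*(-1)²)² = ((45 - 45) + 4*1)² = (0 + 4)² = 4² = 16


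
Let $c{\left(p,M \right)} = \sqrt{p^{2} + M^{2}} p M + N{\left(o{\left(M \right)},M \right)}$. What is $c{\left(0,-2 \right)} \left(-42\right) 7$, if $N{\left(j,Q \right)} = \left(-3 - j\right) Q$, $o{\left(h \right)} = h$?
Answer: $-588$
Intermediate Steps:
$N{\left(j,Q \right)} = Q \left(-3 - j\right)$
$c{\left(p,M \right)} = - M \left(3 + M\right) + M p \sqrt{M^{2} + p^{2}}$ ($c{\left(p,M \right)} = \sqrt{p^{2} + M^{2}} p M - M \left(3 + M\right) = \sqrt{M^{2} + p^{2}} p M - M \left(3 + M\right) = p \sqrt{M^{2} + p^{2}} M - M \left(3 + M\right) = M p \sqrt{M^{2} + p^{2}} - M \left(3 + M\right) = - M \left(3 + M\right) + M p \sqrt{M^{2} + p^{2}}$)
$c{\left(0,-2 \right)} \left(-42\right) 7 = - 2 \left(-3 - -2 + 0 \sqrt{\left(-2\right)^{2} + 0^{2}}\right) \left(-42\right) 7 = - 2 \left(-3 + 2 + 0 \sqrt{4 + 0}\right) \left(-42\right) 7 = - 2 \left(-3 + 2 + 0 \sqrt{4}\right) \left(-42\right) 7 = - 2 \left(-3 + 2 + 0 \cdot 2\right) \left(-42\right) 7 = - 2 \left(-3 + 2 + 0\right) \left(-42\right) 7 = \left(-2\right) \left(-1\right) \left(-42\right) 7 = 2 \left(-42\right) 7 = \left(-84\right) 7 = -588$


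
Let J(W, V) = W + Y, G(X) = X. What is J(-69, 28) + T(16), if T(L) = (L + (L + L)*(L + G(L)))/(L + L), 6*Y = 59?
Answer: -80/3 ≈ -26.667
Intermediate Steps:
Y = 59/6 (Y = (1/6)*59 = 59/6 ≈ 9.8333)
T(L) = (L + 4*L**2)/(2*L) (T(L) = (L + (L + L)*(L + L))/(L + L) = (L + (2*L)*(2*L))/((2*L)) = (L + 4*L**2)*(1/(2*L)) = (L + 4*L**2)/(2*L))
J(W, V) = 59/6 + W (J(W, V) = W + 59/6 = 59/6 + W)
J(-69, 28) + T(16) = (59/6 - 69) + (1/2 + 2*16) = -355/6 + (1/2 + 32) = -355/6 + 65/2 = -80/3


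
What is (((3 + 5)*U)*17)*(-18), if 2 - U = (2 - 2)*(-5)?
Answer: -4896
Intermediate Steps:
U = 2 (U = 2 - (2 - 2)*(-5) = 2 - 0*(-5) = 2 - 1*0 = 2 + 0 = 2)
(((3 + 5)*U)*17)*(-18) = (((3 + 5)*2)*17)*(-18) = ((8*2)*17)*(-18) = (16*17)*(-18) = 272*(-18) = -4896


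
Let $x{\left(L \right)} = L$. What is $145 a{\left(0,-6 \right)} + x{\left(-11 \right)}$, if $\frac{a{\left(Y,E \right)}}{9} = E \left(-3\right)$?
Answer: $23479$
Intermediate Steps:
$a{\left(Y,E \right)} = - 27 E$ ($a{\left(Y,E \right)} = 9 E \left(-3\right) = 9 \left(- 3 E\right) = - 27 E$)
$145 a{\left(0,-6 \right)} + x{\left(-11 \right)} = 145 \left(\left(-27\right) \left(-6\right)\right) - 11 = 145 \cdot 162 - 11 = 23490 - 11 = 23479$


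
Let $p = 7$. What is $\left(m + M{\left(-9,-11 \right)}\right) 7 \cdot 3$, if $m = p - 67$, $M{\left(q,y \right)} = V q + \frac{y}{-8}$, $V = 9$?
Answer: $- \frac{23457}{8} \approx -2932.1$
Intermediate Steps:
$M{\left(q,y \right)} = 9 q - \frac{y}{8}$ ($M{\left(q,y \right)} = 9 q + \frac{y}{-8} = 9 q + y \left(- \frac{1}{8}\right) = 9 q - \frac{y}{8}$)
$m = -60$ ($m = 7 - 67 = -60$)
$\left(m + M{\left(-9,-11 \right)}\right) 7 \cdot 3 = \left(-60 + \left(9 \left(-9\right) - - \frac{11}{8}\right)\right) 7 \cdot 3 = \left(-60 + \left(-81 + \frac{11}{8}\right)\right) 21 = \left(-60 - \frac{637}{8}\right) 21 = \left(- \frac{1117}{8}\right) 21 = - \frac{23457}{8}$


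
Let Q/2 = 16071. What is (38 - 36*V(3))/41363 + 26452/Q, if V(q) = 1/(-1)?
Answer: 548256292/664744773 ≈ 0.82476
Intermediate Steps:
Q = 32142 (Q = 2*16071 = 32142)
V(q) = -1
(38 - 36*V(3))/41363 + 26452/Q = (38 - 36*(-1))/41363 + 26452/32142 = (38 + 36)*(1/41363) + 26452*(1/32142) = 74*(1/41363) + 13226/16071 = 74/41363 + 13226/16071 = 548256292/664744773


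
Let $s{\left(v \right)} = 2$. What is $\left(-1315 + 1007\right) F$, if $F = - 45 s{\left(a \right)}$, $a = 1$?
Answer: $27720$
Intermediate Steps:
$F = -90$ ($F = \left(-45\right) 2 = -90$)
$\left(-1315 + 1007\right) F = \left(-1315 + 1007\right) \left(-90\right) = \left(-308\right) \left(-90\right) = 27720$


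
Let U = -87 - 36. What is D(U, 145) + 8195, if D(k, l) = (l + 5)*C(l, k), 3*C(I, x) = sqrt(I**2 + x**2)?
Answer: 8195 + 50*sqrt(36154) ≈ 17702.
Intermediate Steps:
C(I, x) = sqrt(I**2 + x**2)/3
U = -123
D(k, l) = sqrt(k**2 + l**2)*(5 + l)/3 (D(k, l) = (l + 5)*(sqrt(l**2 + k**2)/3) = (5 + l)*(sqrt(k**2 + l**2)/3) = sqrt(k**2 + l**2)*(5 + l)/3)
D(U, 145) + 8195 = sqrt((-123)**2 + 145**2)*(5 + 145)/3 + 8195 = (1/3)*sqrt(15129 + 21025)*150 + 8195 = (1/3)*sqrt(36154)*150 + 8195 = 50*sqrt(36154) + 8195 = 8195 + 50*sqrt(36154)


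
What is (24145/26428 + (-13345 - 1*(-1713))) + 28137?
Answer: 436218285/26428 ≈ 16506.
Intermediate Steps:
(24145/26428 + (-13345 - 1*(-1713))) + 28137 = (24145*(1/26428) + (-13345 + 1713)) + 28137 = (24145/26428 - 11632) + 28137 = -307386351/26428 + 28137 = 436218285/26428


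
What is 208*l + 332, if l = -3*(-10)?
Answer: 6572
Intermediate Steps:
l = 30
208*l + 332 = 208*30 + 332 = 6240 + 332 = 6572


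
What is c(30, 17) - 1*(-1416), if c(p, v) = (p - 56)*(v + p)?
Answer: 194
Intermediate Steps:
c(p, v) = (-56 + p)*(p + v)
c(30, 17) - 1*(-1416) = (30² - 56*30 - 56*17 + 30*17) - 1*(-1416) = (900 - 1680 - 952 + 510) + 1416 = -1222 + 1416 = 194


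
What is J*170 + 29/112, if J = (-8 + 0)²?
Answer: 1218589/112 ≈ 10880.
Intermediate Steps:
J = 64 (J = (-8)² = 64)
J*170 + 29/112 = 64*170 + 29/112 = 10880 + 29*(1/112) = 10880 + 29/112 = 1218589/112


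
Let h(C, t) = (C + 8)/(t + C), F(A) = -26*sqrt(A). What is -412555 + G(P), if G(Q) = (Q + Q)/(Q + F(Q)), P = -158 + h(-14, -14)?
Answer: (-10726430*sqrt(14) + 19389991*I)/(-47*I + 26*sqrt(14)) ≈ -4.1255e+5 - 0.78345*I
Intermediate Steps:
h(C, t) = (8 + C)/(C + t)
P = -2209/14 (P = -158 + (8 - 14)/(-14 - 14) = -158 - 6/(-28) = -158 - 1/28*(-6) = -158 + 3/14 = -2209/14 ≈ -157.79)
G(Q) = 2*Q/(Q - 26*sqrt(Q)) (G(Q) = (Q + Q)/(Q - 26*sqrt(Q)) = (2*Q)/(Q - 26*sqrt(Q)) = 2*Q/(Q - 26*sqrt(Q)))
-412555 + G(P) = -412555 + 2*(-2209/14)/(-2209/14 - 611*I*sqrt(14)/7) = -412555 - 2209/(7*(-2209/14 - 611*I*sqrt(14)/7))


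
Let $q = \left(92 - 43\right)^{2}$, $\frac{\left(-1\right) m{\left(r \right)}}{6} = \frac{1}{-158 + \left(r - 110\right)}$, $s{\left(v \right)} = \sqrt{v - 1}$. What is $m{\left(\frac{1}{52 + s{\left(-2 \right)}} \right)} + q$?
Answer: $\frac{155586008347}{64799899} - \frac{2 i \sqrt{3}}{64799899} \approx 2401.0 - 5.3458 \cdot 10^{-8} i$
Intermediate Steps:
$s{\left(v \right)} = \sqrt{-1 + v}$
$m{\left(r \right)} = - \frac{6}{-268 + r}$ ($m{\left(r \right)} = - \frac{6}{-158 + \left(r - 110\right)} = - \frac{6}{-158 + \left(-110 + r\right)} = - \frac{6}{-268 + r}$)
$q = 2401$ ($q = 49^{2} = 2401$)
$m{\left(\frac{1}{52 + s{\left(-2 \right)}} \right)} + q = - \frac{6}{-268 + \frac{1}{52 + \sqrt{-1 - 2}}} + 2401 = - \frac{6}{-268 + \frac{1}{52 + \sqrt{-3}}} + 2401 = - \frac{6}{-268 + \frac{1}{52 + i \sqrt{3}}} + 2401 = 2401 - \frac{6}{-268 + \frac{1}{52 + i \sqrt{3}}}$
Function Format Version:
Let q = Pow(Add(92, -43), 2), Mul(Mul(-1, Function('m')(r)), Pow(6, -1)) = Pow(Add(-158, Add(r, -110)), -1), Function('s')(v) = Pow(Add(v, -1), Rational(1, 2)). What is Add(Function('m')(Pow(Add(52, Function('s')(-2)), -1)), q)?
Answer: Add(Rational(155586008347, 64799899), Mul(Rational(-2, 64799899), I, Pow(3, Rational(1, 2)))) ≈ Add(2401.0, Mul(-5.3458e-8, I))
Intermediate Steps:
Function('s')(v) = Pow(Add(-1, v), Rational(1, 2))
Function('m')(r) = Mul(-6, Pow(Add(-268, r), -1)) (Function('m')(r) = Mul(-6, Pow(Add(-158, Add(r, -110)), -1)) = Mul(-6, Pow(Add(-158, Add(-110, r)), -1)) = Mul(-6, Pow(Add(-268, r), -1)))
q = 2401 (q = Pow(49, 2) = 2401)
Add(Function('m')(Pow(Add(52, Function('s')(-2)), -1)), q) = Add(Mul(-6, Pow(Add(-268, Pow(Add(52, Pow(Add(-1, -2), Rational(1, 2))), -1)), -1)), 2401) = Add(Mul(-6, Pow(Add(-268, Pow(Add(52, Pow(-3, Rational(1, 2))), -1)), -1)), 2401) = Add(Mul(-6, Pow(Add(-268, Pow(Add(52, Mul(I, Pow(3, Rational(1, 2)))), -1)), -1)), 2401) = Add(2401, Mul(-6, Pow(Add(-268, Pow(Add(52, Mul(I, Pow(3, Rational(1, 2)))), -1)), -1)))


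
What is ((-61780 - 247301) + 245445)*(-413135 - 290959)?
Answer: 44805725784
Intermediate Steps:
((-61780 - 247301) + 245445)*(-413135 - 290959) = (-309081 + 245445)*(-704094) = -63636*(-704094) = 44805725784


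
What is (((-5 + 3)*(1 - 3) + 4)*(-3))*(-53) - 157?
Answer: 1115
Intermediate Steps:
(((-5 + 3)*(1 - 3) + 4)*(-3))*(-53) - 157 = ((-2*(-2) + 4)*(-3))*(-53) - 157 = ((4 + 4)*(-3))*(-53) - 157 = (8*(-3))*(-53) - 157 = -24*(-53) - 157 = 1272 - 157 = 1115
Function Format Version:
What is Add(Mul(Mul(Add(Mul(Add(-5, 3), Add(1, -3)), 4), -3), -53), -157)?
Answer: 1115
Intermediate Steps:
Add(Mul(Mul(Add(Mul(Add(-5, 3), Add(1, -3)), 4), -3), -53), -157) = Add(Mul(Mul(Add(Mul(-2, -2), 4), -3), -53), -157) = Add(Mul(Mul(Add(4, 4), -3), -53), -157) = Add(Mul(Mul(8, -3), -53), -157) = Add(Mul(-24, -53), -157) = Add(1272, -157) = 1115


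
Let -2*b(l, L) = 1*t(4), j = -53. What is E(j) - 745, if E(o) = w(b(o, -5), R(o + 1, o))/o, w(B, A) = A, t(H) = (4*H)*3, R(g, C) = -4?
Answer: -39481/53 ≈ -744.92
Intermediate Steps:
t(H) = 12*H
b(l, L) = -24 (b(l, L) = -12*4/2 = -48/2 = -½*48 = -24)
E(o) = -4/o
E(j) - 745 = -4/(-53) - 745 = -4*(-1/53) - 745 = 4/53 - 745 = -39481/53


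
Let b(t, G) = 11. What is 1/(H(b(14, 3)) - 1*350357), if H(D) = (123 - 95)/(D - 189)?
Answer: -89/31181787 ≈ -2.8542e-6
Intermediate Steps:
H(D) = 28/(-189 + D)
1/(H(b(14, 3)) - 1*350357) = 1/(28/(-189 + 11) - 1*350357) = 1/(28/(-178) - 350357) = 1/(28*(-1/178) - 350357) = 1/(-14/89 - 350357) = 1/(-31181787/89) = -89/31181787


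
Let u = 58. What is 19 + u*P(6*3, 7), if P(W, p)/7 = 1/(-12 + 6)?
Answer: -146/3 ≈ -48.667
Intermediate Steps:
P(W, p) = -7/6 (P(W, p) = 7/(-12 + 6) = 7/(-6) = 7*(-1/6) = -7/6)
19 + u*P(6*3, 7) = 19 + 58*(-7/6) = 19 - 203/3 = -146/3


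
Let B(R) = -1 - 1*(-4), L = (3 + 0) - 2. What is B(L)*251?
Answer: 753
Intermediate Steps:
L = 1 (L = 3 - 2 = 1)
B(R) = 3 (B(R) = -1 + 4 = 3)
B(L)*251 = 3*251 = 753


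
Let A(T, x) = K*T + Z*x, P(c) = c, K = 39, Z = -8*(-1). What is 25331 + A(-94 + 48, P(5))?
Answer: 23577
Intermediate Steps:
Z = 8
A(T, x) = 8*x + 39*T (A(T, x) = 39*T + 8*x = 8*x + 39*T)
25331 + A(-94 + 48, P(5)) = 25331 + (8*5 + 39*(-94 + 48)) = 25331 + (40 + 39*(-46)) = 25331 + (40 - 1794) = 25331 - 1754 = 23577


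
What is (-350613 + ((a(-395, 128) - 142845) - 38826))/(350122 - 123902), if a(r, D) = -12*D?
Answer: -26691/11311 ≈ -2.3597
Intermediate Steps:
(-350613 + ((a(-395, 128) - 142845) - 38826))/(350122 - 123902) = (-350613 + ((-12*128 - 142845) - 38826))/(350122 - 123902) = (-350613 + ((-1536 - 142845) - 38826))/226220 = (-350613 + (-144381 - 38826))*(1/226220) = (-350613 - 183207)*(1/226220) = -533820*1/226220 = -26691/11311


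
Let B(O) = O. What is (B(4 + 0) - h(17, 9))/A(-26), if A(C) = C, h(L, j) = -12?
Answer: -8/13 ≈ -0.61539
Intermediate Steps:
(B(4 + 0) - h(17, 9))/A(-26) = ((4 + 0) - 1*(-12))/(-26) = (4 + 12)*(-1/26) = 16*(-1/26) = -8/13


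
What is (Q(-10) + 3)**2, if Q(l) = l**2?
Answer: 10609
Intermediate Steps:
(Q(-10) + 3)**2 = ((-10)**2 + 3)**2 = (100 + 3)**2 = 103**2 = 10609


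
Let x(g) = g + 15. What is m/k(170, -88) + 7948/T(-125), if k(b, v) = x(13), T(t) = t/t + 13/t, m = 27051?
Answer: 137713/14 ≈ 9836.6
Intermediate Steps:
T(t) = 1 + 13/t
x(g) = 15 + g
k(b, v) = 28 (k(b, v) = 15 + 13 = 28)
m/k(170, -88) + 7948/T(-125) = 27051/28 + 7948/(((13 - 125)/(-125))) = 27051*(1/28) + 7948/((-1/125*(-112))) = 27051/28 + 7948/(112/125) = 27051/28 + 7948*(125/112) = 27051/28 + 248375/28 = 137713/14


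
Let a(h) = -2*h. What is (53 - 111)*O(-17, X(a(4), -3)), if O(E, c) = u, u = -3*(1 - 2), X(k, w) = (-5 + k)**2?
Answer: -174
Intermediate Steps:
u = 3 (u = -3*(-1) = 3)
O(E, c) = 3
(53 - 111)*O(-17, X(a(4), -3)) = (53 - 111)*3 = -58*3 = -174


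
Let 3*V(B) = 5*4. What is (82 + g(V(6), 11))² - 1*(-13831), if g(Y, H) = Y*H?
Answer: 341635/9 ≈ 37959.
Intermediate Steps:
V(B) = 20/3 (V(B) = (5*4)/3 = (⅓)*20 = 20/3)
g(Y, H) = H*Y
(82 + g(V(6), 11))² - 1*(-13831) = (82 + 11*(20/3))² - 1*(-13831) = (82 + 220/3)² + 13831 = (466/3)² + 13831 = 217156/9 + 13831 = 341635/9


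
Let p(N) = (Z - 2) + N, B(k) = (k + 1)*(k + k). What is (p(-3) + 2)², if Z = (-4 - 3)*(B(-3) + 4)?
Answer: 13225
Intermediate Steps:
B(k) = 2*k*(1 + k) (B(k) = (1 + k)*(2*k) = 2*k*(1 + k))
Z = -112 (Z = (-4 - 3)*(2*(-3)*(1 - 3) + 4) = -7*(2*(-3)*(-2) + 4) = -7*(12 + 4) = -7*16 = -112)
p(N) = -114 + N (p(N) = (-112 - 2) + N = -114 + N)
(p(-3) + 2)² = ((-114 - 3) + 2)² = (-117 + 2)² = (-115)² = 13225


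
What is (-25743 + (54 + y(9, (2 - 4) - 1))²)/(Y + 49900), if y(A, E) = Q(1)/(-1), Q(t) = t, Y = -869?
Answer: -22934/49031 ≈ -0.46774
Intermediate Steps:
y(A, E) = -1 (y(A, E) = 1/(-1) = 1*(-1) = -1)
(-25743 + (54 + y(9, (2 - 4) - 1))²)/(Y + 49900) = (-25743 + (54 - 1)²)/(-869 + 49900) = (-25743 + 53²)/49031 = (-25743 + 2809)*(1/49031) = -22934*1/49031 = -22934/49031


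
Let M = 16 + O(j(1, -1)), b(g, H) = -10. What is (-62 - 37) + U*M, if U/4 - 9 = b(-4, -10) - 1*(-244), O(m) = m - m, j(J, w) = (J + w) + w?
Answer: 15453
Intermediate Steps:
j(J, w) = J + 2*w
O(m) = 0
M = 16 (M = 16 + 0 = 16)
U = 972 (U = 36 + 4*(-10 - 1*(-244)) = 36 + 4*(-10 + 244) = 36 + 4*234 = 36 + 936 = 972)
(-62 - 37) + U*M = (-62 - 37) + 972*16 = -99 + 15552 = 15453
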